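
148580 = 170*874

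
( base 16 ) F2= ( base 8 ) 362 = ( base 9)288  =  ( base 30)82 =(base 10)242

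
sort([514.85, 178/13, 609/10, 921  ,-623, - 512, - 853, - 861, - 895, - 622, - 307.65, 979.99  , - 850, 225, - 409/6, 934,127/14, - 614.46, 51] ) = [-895, - 861, - 853,-850,  -  623, - 622, -614.46,  -  512, - 307.65,  -  409/6, 127/14, 178/13 , 51, 609/10, 225,514.85, 921,  934,  979.99]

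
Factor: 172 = 2^2*43^1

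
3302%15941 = 3302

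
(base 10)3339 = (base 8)6413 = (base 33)326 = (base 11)2566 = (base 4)310023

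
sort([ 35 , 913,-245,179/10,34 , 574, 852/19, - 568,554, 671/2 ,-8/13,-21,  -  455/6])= [ - 568, - 245, - 455/6,-21,-8/13, 179/10, 34,35, 852/19,671/2,554, 574,913]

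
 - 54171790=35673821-89845611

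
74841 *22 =1646502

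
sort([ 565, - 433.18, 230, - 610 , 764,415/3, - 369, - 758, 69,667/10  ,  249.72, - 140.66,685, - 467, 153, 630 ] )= [ - 758, - 610  , - 467, - 433.18, - 369, - 140.66,  667/10, 69, 415/3,153,  230,249.72, 565, 630, 685, 764 ]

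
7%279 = 7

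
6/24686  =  3/12343 =0.00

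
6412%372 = 88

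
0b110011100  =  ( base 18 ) 14G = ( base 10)412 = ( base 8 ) 634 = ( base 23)HL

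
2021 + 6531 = 8552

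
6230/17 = 366+ 8/17= 366.47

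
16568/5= 16568/5 = 3313.60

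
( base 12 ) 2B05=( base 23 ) 9C8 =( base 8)11665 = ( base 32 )4tl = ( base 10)5045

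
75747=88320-12573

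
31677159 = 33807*937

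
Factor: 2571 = 3^1*857^1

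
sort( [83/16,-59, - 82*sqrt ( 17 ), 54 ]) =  [-82 * sqrt( 17 ),-59, 83/16, 54 ]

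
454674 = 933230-478556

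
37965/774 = 49 + 13/258 = 49.05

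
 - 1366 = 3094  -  4460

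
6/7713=2/2571 = 0.00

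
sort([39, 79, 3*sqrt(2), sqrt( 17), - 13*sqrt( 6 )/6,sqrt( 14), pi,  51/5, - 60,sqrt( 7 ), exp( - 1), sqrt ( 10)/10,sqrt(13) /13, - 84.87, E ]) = [ - 84.87, -60, - 13*sqrt(6) /6, sqrt(13 ) /13, sqrt( 10 ) /10, exp( - 1),sqrt( 7), E, pi, sqrt(14),sqrt( 17 ), 3*sqrt( 2) , 51/5, 39,79]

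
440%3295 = 440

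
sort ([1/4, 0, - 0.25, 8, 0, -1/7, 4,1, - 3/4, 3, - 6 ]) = [ - 6 ,-3/4, - 0.25, - 1/7,0,0,1/4, 1,3,4, 8]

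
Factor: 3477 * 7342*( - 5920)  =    -  2^6*3^1 * 5^1*19^1*37^1*61^1*3671^1 = - 151126553280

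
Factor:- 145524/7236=  -  181/9  =  - 3^(  -  2)*181^1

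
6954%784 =682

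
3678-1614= 2064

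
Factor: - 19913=  -  19913^1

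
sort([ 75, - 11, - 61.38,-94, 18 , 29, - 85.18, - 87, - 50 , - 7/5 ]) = [ - 94, - 87, - 85.18, - 61.38 , - 50,-11, - 7/5,  18, 29,75 ]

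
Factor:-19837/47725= - 239/575 = - 5^( - 2)*23^(-1 ) * 239^1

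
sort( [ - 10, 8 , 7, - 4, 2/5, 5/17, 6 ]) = [ - 10,  -  4, 5/17, 2/5, 6, 7, 8]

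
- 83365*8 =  - 666920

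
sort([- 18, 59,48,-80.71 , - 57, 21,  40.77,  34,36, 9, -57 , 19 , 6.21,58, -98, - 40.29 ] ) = [ - 98, - 80.71, - 57,-57, - 40.29, - 18, 6.21,9, 19, 21, 34 , 36, 40.77, 48,58,  59 ]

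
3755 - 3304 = 451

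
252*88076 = 22195152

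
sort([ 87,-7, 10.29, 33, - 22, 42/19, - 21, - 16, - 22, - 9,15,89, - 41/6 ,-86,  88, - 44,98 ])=[ - 86, - 44, - 22, -22, - 21, - 16, - 9, - 7, - 41/6,42/19, 10.29,15, 33 , 87,88 , 89,98]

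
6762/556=12  +  45/278 = 12.16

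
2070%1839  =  231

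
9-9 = 0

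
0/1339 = 0 = 0.00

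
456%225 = 6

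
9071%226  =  31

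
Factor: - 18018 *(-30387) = 2^1*3^3*7^2 * 11^1*13^1 * 1447^1= 547512966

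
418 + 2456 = 2874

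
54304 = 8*6788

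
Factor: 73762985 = 5^1 * 1579^1*9343^1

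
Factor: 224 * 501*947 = 2^5*3^1*7^1 * 167^1*947^1 = 106276128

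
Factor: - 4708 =-2^2 * 11^1*107^1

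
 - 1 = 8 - 9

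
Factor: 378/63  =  2^1*3^1 = 6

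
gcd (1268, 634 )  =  634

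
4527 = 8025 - 3498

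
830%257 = 59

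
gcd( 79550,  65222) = 2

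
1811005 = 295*6139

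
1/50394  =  1/50394 = 0.00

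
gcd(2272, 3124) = 284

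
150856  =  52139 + 98717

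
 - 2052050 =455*( - 4510)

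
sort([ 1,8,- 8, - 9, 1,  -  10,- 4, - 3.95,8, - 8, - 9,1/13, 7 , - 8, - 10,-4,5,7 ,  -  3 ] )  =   [ - 10, - 10,-9,  -  9, -8, - 8, - 8, - 4, - 4, - 3.95, - 3,1/13,1,1, 5,7,7,8, 8]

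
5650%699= 58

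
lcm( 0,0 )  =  0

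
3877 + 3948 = 7825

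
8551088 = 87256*98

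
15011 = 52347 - 37336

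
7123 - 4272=2851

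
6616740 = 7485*884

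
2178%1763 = 415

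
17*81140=1379380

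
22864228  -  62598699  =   - 39734471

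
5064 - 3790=1274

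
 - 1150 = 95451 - 96601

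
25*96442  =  2411050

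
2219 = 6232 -4013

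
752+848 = 1600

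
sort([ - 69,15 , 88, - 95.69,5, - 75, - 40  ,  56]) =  [ - 95.69, - 75,  -  69, - 40, 5,15, 56,88 ] 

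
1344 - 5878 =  - 4534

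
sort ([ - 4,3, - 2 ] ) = [ -4,-2,3 ] 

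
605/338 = 1 + 267/338 = 1.79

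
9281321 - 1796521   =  7484800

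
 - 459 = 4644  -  5103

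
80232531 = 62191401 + 18041130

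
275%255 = 20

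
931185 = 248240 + 682945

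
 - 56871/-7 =56871/7 = 8124.43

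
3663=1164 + 2499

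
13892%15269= 13892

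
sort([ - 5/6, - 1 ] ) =[ -1, - 5/6] 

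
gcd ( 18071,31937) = 1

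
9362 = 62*151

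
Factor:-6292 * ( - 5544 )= 34882848 =2^5*3^2 *7^1*11^3 *13^1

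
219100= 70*3130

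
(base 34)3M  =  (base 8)174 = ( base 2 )1111100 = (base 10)124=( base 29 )48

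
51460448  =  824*62452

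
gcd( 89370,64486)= 2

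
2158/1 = 2158 = 2158.00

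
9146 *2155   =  19709630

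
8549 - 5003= 3546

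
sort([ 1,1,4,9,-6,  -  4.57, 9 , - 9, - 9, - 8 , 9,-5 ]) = [ - 9, - 9, - 8, - 6 , - 5, - 4.57, 1,1, 4,9, 9, 9 ]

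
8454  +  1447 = 9901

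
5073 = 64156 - 59083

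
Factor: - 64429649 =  - 853^1*75533^1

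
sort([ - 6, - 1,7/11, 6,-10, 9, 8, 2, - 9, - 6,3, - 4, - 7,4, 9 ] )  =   [ - 10, -9, - 7,-6, - 6, - 4, - 1, 7/11,2, 3,4, 6,8, 9 , 9 ] 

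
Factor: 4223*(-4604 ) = -19442692 = - 2^2*41^1*103^1*1151^1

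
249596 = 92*2713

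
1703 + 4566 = 6269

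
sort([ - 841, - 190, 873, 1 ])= [ - 841, - 190, 1,  873]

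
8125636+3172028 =11297664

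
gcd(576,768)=192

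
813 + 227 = 1040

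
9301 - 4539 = 4762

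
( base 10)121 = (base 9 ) 144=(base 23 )56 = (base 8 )171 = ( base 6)321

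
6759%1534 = 623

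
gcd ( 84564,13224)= 348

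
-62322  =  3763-66085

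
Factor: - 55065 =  - 3^1*5^1 * 3671^1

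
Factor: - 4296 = -2^3*3^1* 179^1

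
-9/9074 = -9/9074 = -0.00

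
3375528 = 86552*39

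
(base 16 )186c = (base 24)AKC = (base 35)53m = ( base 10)6252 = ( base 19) h61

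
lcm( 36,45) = 180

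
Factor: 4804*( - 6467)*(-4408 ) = 2^5*19^1*29^2 * 223^1 * 1201^1=136945398944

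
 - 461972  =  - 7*65996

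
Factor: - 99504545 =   -  5^1*7^2*461^1* 881^1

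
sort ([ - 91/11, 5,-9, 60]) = [ - 9, - 91/11, 5 , 60 ] 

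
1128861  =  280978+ 847883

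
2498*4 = 9992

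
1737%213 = 33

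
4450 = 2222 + 2228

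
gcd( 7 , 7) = 7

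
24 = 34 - 10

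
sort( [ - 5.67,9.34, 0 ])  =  [  -  5.67 , 0, 9.34 ]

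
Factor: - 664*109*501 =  - 2^3*3^1*83^1* 109^1*167^1=-36260376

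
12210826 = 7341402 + 4869424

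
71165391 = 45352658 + 25812733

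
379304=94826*4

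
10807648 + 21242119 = 32049767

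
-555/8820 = -1 + 551/588 =- 0.06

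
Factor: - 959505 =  - 3^1* 5^1 * 47^1 * 1361^1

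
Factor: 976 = 2^4*61^1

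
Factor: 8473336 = 2^3* 29^1*36523^1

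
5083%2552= 2531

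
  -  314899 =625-315524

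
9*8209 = 73881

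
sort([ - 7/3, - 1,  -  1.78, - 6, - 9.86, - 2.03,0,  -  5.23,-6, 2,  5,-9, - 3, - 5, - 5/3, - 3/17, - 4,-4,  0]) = [  -  9.86, - 9, - 6,  -  6, -5.23, - 5,-4,  -  4, - 3 ,  -  7/3, - 2.03, - 1.78,-5/3,-1, - 3/17,0,0,2,5 ]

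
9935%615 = 95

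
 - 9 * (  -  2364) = 21276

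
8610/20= 861/2  =  430.50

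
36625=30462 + 6163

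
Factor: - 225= - 3^2*5^2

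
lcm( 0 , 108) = 0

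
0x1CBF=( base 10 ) 7359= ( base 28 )9AN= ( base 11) 5590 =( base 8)16277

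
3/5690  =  3/5690 = 0.00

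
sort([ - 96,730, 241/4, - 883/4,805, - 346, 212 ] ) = [ - 346, - 883/4, - 96, 241/4, 212 , 730, 805]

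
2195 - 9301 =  - 7106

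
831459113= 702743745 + 128715368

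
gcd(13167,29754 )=171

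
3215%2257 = 958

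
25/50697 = 25/50697 = 0.00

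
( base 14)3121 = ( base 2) 10000100001001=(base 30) 9BR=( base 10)8457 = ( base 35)6VM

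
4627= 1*4627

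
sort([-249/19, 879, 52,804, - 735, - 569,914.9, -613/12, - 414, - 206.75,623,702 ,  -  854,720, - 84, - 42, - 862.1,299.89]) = [ - 862.1,-854, - 735, - 569, - 414, - 206.75, - 84, - 613/12, - 42, - 249/19 , 52,299.89,623,702,720,804,879,914.9]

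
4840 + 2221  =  7061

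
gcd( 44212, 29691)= 1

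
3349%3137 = 212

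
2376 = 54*44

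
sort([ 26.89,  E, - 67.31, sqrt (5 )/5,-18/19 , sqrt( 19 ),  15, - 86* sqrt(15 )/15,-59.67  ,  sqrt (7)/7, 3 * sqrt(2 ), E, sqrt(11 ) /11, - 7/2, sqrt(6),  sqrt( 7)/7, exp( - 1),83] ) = [-67.31, -59.67, - 86 * sqrt( 15)/15,  -  7/2, - 18/19, sqrt( 11 ) /11,  exp(-1 ) , sqrt(7) /7, sqrt(  7 ) /7,sqrt( 5 )/5, sqrt (6),  E,  E, 3 * sqrt ( 2 ),sqrt(19 ),15, 26.89, 83]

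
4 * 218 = 872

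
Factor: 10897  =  17^1*641^1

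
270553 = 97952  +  172601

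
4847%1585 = 92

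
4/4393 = 4/4393= 0.00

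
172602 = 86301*2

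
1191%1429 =1191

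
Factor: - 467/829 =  - 467^1*829^(- 1 )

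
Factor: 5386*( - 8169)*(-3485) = 153333845490 = 2^1*3^1*5^1*7^1*17^1*41^1*389^1*2693^1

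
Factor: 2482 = 2^1*17^1*73^1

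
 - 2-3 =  - 5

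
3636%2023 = 1613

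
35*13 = 455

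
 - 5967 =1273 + -7240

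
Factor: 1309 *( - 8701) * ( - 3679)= 41902371511 = 7^2* 11^2 * 13^1*17^1*113^1*283^1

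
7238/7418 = 3619/3709  =  0.98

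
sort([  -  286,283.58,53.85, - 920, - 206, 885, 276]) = [ - 920, -286, - 206, 53.85,276,283.58, 885] 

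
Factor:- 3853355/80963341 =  - 5^1*11^1 *563^( - 1) * 70061^1*143807^(-1)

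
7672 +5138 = 12810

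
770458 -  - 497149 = 1267607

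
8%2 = 0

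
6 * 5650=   33900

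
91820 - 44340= 47480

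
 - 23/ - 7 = 23/7 = 3.29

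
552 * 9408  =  5193216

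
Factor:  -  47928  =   - 2^3*3^1* 1997^1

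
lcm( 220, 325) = 14300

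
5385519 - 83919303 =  - 78533784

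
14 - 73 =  - 59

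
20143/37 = 544+15/37 =544.41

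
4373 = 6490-2117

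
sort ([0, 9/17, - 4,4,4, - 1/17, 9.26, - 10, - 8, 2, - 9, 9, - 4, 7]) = [ - 10, - 9, - 8, - 4, - 4, - 1/17,0,  9/17, 2,4, 4,7  ,  9, 9.26 ]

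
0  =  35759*0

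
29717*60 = 1783020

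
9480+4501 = 13981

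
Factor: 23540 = 2^2 * 5^1*11^1*107^1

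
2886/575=5 + 11/575 = 5.02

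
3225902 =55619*58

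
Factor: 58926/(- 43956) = - 9821/7326 = -2^(-1)*3^( - 2)*7^1* 11^( -1 )*23^1*37^( - 1)*61^1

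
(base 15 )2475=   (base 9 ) 11572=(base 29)96H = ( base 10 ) 7760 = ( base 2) 1111001010000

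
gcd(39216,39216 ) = 39216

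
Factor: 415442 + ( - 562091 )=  - 3^1*48883^1 = - 146649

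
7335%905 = 95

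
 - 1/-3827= 1/3827 = 0.00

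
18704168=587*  31864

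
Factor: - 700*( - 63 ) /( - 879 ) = -14700/293  =  -2^2*3^1*5^2*7^2*293^(-1)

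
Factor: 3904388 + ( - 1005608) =2^2*3^1*5^1*48313^1 = 2898780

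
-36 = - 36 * 1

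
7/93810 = 7/93810 = 0.00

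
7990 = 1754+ 6236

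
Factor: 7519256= 2^3*109^1*8623^1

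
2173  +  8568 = 10741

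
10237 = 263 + 9974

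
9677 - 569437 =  - 559760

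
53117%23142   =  6833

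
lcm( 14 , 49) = 98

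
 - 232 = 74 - 306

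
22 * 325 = 7150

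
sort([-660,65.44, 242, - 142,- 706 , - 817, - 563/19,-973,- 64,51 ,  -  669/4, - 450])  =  [-973 , - 817, - 706,- 660, - 450 , - 669/4,- 142, - 64, - 563/19, 51, 65.44, 242]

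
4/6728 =1/1682 = 0.00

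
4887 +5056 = 9943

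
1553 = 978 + 575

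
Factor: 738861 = 3^1 * 41^1*6007^1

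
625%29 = 16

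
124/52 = 2 + 5/13 = 2.38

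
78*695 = 54210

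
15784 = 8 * 1973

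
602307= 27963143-27360836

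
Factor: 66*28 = 2^3 * 3^1 * 7^1*11^1 = 1848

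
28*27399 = 767172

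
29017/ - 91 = - 29017/91=-  318.87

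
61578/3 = 20526 = 20526.00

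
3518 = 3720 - 202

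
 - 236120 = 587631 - 823751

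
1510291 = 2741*551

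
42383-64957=  -  22574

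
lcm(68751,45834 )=137502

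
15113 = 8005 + 7108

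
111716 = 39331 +72385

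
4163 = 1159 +3004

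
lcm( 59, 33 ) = 1947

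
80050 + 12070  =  92120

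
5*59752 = 298760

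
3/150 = 1/50 = 0.02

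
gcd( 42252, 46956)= 84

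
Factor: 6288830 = 2^1*5^1*709^1* 887^1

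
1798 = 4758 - 2960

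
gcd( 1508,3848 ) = 52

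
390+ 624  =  1014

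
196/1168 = 49/292 = 0.17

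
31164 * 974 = 30353736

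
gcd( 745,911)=1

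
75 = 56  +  19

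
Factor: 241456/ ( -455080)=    - 2^1*5^(- 1 )*31^( - 1 )* 367^(  -  1 ) *15091^1 = - 30182/56885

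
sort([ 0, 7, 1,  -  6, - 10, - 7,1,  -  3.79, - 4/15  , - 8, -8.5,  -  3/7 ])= [ -10, - 8.5, - 8, - 7,  -  6,  -  3.79,  -  3/7,-4/15, 0 , 1, 1, 7]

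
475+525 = 1000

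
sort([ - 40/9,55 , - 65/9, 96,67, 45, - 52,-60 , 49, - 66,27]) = [ - 66,-60, - 52, - 65/9, - 40/9,27,45,49,55, 67, 96]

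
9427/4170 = 9427/4170 = 2.26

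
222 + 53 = 275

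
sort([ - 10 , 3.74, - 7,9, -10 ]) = [-10, - 10, - 7, 3.74,  9]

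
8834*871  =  7694414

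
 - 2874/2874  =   - 1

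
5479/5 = 1095 + 4/5 = 1095.80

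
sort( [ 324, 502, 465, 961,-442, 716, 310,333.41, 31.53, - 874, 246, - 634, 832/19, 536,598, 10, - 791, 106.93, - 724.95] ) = [ - 874, - 791, - 724.95, - 634, - 442, 10, 31.53, 832/19, 106.93, 246, 310,324, 333.41, 465, 502, 536 , 598,716 , 961]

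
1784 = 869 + 915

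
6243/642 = 9 + 155/214 = 9.72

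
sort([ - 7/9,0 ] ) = [ -7/9,0 ]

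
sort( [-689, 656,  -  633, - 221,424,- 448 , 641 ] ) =[ - 689,  -  633,- 448, - 221,  424, 641,656]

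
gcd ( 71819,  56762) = 1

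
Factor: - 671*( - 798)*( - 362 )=-2^2*3^1*7^1*11^1* 19^1*61^1*181^1 = - 193835796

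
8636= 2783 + 5853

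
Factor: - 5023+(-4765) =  - 9788 = -2^2*2447^1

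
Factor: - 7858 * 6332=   -  49756856 = - 2^3*1583^1*3929^1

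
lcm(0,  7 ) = 0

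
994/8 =497/4 = 124.25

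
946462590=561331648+385130942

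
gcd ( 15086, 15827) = 19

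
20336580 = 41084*495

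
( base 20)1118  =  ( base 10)8428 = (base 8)20354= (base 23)fla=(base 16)20EC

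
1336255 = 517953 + 818302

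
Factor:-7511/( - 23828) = 2^( - 2)*23^( - 1)*29^1= 29/92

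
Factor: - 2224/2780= - 4/5=-2^2*5^ ( - 1)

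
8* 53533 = 428264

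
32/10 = 3  +  1/5 = 3.20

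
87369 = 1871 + 85498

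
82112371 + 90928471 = 173040842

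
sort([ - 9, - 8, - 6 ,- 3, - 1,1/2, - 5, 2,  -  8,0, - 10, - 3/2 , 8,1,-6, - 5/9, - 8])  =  [- 10 , - 9, - 8, - 8,- 8, -6,- 6, - 5, -3, - 3/2,- 1, - 5/9,0,1/2,1,2,8]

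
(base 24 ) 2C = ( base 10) 60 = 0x3c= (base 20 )30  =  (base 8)74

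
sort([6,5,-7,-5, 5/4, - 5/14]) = [ - 7, - 5, - 5/14, 5/4, 5, 6 ]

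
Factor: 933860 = 2^2*5^1*53^1*881^1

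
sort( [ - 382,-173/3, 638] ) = [ - 382 ,-173/3, 638]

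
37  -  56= -19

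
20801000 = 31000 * 671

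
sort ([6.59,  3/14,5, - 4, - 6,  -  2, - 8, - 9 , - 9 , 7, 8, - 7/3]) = [ - 9, - 9,  -  8, - 6, - 4, - 7/3, - 2, 3/14, 5, 6.59, 7, 8]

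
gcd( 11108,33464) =4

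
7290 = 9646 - 2356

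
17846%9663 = 8183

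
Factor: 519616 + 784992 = 1304608 = 2^5*59^1 * 691^1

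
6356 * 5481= 34837236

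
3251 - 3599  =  -348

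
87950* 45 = 3957750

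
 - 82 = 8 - 90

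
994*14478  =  14391132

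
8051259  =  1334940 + 6716319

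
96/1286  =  48/643  =  0.07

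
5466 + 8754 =14220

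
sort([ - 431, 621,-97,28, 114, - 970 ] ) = [-970, - 431, - 97 , 28, 114, 621]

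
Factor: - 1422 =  - 2^1*3^2*79^1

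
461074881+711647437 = 1172722318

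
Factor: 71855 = 5^1*7^1*2053^1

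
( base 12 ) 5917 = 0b10011011100011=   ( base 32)9N3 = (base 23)iij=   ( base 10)9955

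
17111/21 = 814  +  17/21 = 814.81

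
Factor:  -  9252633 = -3^1 * 13^1*67^1*3541^1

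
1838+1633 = 3471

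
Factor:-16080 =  -2^4 * 3^1*5^1 *67^1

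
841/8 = 841/8  =  105.12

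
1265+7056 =8321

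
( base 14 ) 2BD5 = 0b1111010010111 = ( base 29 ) 991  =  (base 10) 7831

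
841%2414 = 841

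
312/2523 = 104/841 = 0.12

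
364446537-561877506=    - 197430969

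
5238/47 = 111+ 21/47 = 111.45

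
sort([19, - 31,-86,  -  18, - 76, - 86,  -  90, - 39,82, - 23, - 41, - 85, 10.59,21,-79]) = [ - 90,  -  86,-86, - 85, - 79,- 76, - 41, - 39, - 31, - 23, - 18 , 10.59,19,21, 82]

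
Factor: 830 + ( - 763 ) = 67 = 67^1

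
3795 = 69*55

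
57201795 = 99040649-41838854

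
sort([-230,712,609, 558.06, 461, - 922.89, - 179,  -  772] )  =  [- 922.89, - 772,  -  230, -179,461, 558.06,609 , 712]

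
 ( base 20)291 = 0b1111010101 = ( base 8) 1725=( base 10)981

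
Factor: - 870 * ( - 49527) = 43088490= 2^1 * 3^3*5^1*29^1*5503^1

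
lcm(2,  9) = 18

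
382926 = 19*20154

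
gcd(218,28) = 2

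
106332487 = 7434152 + 98898335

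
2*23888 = 47776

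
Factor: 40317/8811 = 151/33 = 3^ ( - 1)*11^( - 1)*151^1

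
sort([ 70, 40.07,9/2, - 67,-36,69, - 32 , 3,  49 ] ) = [ - 67, - 36, - 32,  3, 9/2, 40.07,49,69,  70] 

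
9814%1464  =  1030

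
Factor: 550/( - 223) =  - 2^1*5^2*11^1 * 223^( - 1 )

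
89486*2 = 178972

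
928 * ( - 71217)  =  - 66089376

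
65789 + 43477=109266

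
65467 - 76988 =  -11521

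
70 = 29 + 41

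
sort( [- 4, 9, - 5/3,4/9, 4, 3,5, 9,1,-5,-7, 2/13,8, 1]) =[ - 7, - 5  , - 4 , - 5/3,2/13,4/9,  1,1, 3,4,5, 8, 9, 9]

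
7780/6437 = 1 + 1343/6437 = 1.21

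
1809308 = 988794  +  820514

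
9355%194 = 43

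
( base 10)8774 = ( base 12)50b2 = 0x2246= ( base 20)11IE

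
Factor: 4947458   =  2^1*29^1 * 197^1*433^1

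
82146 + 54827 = 136973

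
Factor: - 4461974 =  - 2^1*11^1*202817^1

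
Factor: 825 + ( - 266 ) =13^1*43^1 =559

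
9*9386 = 84474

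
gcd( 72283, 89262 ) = 1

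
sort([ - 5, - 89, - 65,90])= [ - 89, - 65,-5,90 ]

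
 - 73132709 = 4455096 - 77587805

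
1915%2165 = 1915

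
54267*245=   13295415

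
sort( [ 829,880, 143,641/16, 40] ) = [ 40, 641/16,143,  829, 880] 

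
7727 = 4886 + 2841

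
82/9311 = 82/9311 = 0.01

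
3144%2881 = 263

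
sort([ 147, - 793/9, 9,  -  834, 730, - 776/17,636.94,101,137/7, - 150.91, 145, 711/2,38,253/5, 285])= [ - 834,-150.91,  -  793/9, -776/17 , 9,  137/7,38 , 253/5, 101,145,147,285,711/2,636.94,730] 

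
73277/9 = 8141 + 8/9 = 8141.89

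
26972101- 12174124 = 14797977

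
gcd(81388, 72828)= 4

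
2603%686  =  545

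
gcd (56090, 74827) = 1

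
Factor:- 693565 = - 5^1*23^1*37^1 * 163^1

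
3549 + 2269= 5818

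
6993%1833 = 1494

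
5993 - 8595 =  -  2602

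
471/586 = 471/586 = 0.80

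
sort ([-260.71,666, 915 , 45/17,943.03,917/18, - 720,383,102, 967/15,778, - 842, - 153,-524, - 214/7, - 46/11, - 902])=[-902,-842,-720, - 524,-260.71, - 153, - 214/7, - 46/11,45/17,917/18,967/15 , 102 , 383,666,778,915,943.03 ] 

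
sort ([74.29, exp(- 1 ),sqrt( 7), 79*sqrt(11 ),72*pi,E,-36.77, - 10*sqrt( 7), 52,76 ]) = [ - 36.77, - 10* sqrt(7 ), exp( - 1 ), sqrt( 7), E,52,  74.29, 76, 72*pi, 79*sqrt( 11 )]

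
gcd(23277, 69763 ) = 1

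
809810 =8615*94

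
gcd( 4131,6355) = 1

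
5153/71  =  5153/71 = 72.58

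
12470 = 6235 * 2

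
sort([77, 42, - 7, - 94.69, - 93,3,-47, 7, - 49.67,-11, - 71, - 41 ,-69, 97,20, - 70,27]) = [- 94.69, - 93, - 71, -70, - 69, - 49.67, - 47, - 41, - 11, - 7, 3, 7,20,27, 42, 77, 97]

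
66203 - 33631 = 32572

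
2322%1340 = 982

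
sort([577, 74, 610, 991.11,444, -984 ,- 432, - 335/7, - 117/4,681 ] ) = [ - 984,-432, - 335/7  , - 117/4, 74,  444, 577,610,681,991.11]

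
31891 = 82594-50703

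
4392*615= 2701080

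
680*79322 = 53938960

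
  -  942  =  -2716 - -1774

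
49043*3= 147129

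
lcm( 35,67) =2345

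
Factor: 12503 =12503^1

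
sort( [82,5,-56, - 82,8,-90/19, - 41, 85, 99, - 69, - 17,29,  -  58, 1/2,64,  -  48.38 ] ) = [-82, - 69, - 58,-56, - 48.38,- 41 ,  -  17, - 90/19, 1/2 , 5, 8,29, 64, 82, 85,99] 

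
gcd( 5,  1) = 1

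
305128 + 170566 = 475694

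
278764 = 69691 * 4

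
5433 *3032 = 16472856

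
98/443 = 98/443 = 0.22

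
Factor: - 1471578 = - 2^1*3^1*59^1  *  4157^1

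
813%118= 105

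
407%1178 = 407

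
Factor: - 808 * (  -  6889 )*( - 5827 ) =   -  32434900024 = - 2^3*83^2*101^1*5827^1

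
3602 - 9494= - 5892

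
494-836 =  - 342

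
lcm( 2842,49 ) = 2842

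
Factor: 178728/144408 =677/547 = 547^(-1)*677^1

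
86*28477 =2449022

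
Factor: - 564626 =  - 2^1 * 282313^1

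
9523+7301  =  16824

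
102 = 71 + 31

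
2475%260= 135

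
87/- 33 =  - 3+4/11 =-2.64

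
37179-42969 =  - 5790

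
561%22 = 11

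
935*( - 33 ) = - 30855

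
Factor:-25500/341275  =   - 60/803  =  - 2^2*3^1 * 5^1 * 11^(-1)*73^( - 1) 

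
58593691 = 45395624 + 13198067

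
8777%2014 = 721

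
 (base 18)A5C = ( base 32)38e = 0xD0E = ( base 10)3342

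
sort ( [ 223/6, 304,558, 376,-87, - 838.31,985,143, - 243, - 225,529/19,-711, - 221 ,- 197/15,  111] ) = [-838.31,-711, - 243, - 225, - 221, - 87, - 197/15 , 529/19, 223/6,111,143,304, 376,558,985 ]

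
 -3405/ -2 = 1702 + 1/2 =1702.50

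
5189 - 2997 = 2192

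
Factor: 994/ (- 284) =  - 7/2 = -  2^( - 1)*7^1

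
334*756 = 252504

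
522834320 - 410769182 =112065138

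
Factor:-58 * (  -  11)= 2^1*11^1*29^1 = 638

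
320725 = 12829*25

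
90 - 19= 71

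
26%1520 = 26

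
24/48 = 1/2 = 0.50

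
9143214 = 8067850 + 1075364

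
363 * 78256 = 28406928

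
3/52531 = 3/52531 = 0.00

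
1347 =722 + 625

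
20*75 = 1500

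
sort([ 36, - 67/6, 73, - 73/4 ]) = [-73/4,-67/6, 36,73 ] 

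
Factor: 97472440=2^3*5^1*13^2 *14419^1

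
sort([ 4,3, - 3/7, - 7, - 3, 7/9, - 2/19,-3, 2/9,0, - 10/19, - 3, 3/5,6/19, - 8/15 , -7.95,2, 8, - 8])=[ - 8, - 7.95,  -  7, - 3, - 3, - 3, - 8/15, - 10/19,-3/7, - 2/19, 0,  2/9,  6/19,3/5, 7/9, 2,  3,4, 8]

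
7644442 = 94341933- 86697491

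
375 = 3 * 125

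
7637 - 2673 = 4964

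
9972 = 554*18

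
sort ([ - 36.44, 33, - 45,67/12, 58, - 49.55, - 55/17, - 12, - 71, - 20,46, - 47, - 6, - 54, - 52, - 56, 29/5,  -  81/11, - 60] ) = [ - 71, - 60, - 56  , - 54,  -  52, - 49.55,-47, - 45,  -  36.44, - 20, - 12, - 81/11, - 6, - 55/17,  67/12,29/5, 33,46, 58] 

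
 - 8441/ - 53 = 159 + 14/53 = 159.26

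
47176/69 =683+ 49/69 = 683.71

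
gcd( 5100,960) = 60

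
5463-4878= 585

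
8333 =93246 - 84913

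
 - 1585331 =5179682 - 6765013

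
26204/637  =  41 + 87/637 = 41.14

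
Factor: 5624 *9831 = 55289544 = 2^3*3^1 * 19^1 * 29^1 * 37^1*113^1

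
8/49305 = 8/49305 =0.00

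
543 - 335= 208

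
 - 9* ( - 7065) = 63585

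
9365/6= 1560+5/6 = 1560.83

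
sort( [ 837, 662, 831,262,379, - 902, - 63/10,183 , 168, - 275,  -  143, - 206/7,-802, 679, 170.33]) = [ - 902, - 802, - 275, - 143, - 206/7, -63/10,168,170.33,183, 262, 379, 662,679, 831, 837]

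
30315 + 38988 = 69303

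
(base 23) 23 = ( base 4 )301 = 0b110001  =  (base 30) 1J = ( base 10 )49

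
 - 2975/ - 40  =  74 + 3/8 = 74.38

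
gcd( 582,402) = 6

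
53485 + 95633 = 149118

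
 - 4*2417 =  - 9668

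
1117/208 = 5 + 77/208 = 5.37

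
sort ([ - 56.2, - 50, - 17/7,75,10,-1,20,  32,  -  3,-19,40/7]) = [ - 56.2, - 50,  -  19, - 3,-17/7, - 1,40/7,10,  20,32, 75 ]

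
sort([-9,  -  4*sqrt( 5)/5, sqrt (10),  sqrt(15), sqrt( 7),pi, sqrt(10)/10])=[-9,  -  4*sqrt(5)/5,sqrt( 10) /10,sqrt( 7), pi, sqrt( 10),sqrt(15 )]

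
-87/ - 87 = 1/1 =1.00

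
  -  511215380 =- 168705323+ - 342510057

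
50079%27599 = 22480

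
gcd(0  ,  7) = 7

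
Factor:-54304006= - 2^1 * 27152003^1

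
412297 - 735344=-323047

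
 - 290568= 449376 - 739944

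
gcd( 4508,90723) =1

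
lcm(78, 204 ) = 2652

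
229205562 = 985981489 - 756775927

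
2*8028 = 16056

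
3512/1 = 3512= 3512.00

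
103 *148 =15244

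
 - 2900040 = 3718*( - 780 ) 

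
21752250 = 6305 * 3450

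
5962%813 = 271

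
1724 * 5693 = 9814732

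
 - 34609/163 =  - 213 + 110/163 = -  212.33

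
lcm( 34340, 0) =0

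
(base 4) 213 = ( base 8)47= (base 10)39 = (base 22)1h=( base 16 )27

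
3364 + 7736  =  11100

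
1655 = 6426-4771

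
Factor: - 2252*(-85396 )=2^4*37^1*563^1*577^1 = 192311792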